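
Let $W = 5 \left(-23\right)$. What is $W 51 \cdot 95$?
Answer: $-557175$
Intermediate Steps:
$W = -115$
$W 51 \cdot 95 = \left(-115\right) 51 \cdot 95 = \left(-5865\right) 95 = -557175$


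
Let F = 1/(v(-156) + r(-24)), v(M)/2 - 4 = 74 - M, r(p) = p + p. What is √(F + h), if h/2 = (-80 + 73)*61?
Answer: I*√37661295/210 ≈ 29.223*I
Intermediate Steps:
r(p) = 2*p
v(M) = 156 - 2*M (v(M) = 8 + 2*(74 - M) = 8 + (148 - 2*M) = 156 - 2*M)
F = 1/420 (F = 1/((156 - 2*(-156)) + 2*(-24)) = 1/((156 + 312) - 48) = 1/(468 - 48) = 1/420 ≈ 0.0023810)
h = -854 (h = 2*((-80 + 73)*61) = 2*(-7*61) = 2*(-427) = -854)
√(F + h) = √(1/420 - 854) = √(-358679/420) = I*√37661295/210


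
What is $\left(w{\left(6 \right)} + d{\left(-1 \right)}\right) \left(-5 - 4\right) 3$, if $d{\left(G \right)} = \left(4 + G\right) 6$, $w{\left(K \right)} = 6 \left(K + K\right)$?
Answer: $-2430$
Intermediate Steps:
$w{\left(K \right)} = 12 K$ ($w{\left(K \right)} = 6 \cdot 2 K = 12 K$)
$d{\left(G \right)} = 24 + 6 G$
$\left(w{\left(6 \right)} + d{\left(-1 \right)}\right) \left(-5 - 4\right) 3 = \left(12 \cdot 6 + \left(24 + 6 \left(-1\right)\right)\right) \left(-5 - 4\right) 3 = \left(72 + \left(24 - 6\right)\right) \left(\left(-9\right) 3\right) = \left(72 + 18\right) \left(-27\right) = 90 \left(-27\right) = -2430$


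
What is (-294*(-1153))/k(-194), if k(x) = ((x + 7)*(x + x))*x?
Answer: -169491/7037932 ≈ -0.024083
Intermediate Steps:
k(x) = 2*x²*(7 + x) (k(x) = ((7 + x)*(2*x))*x = (2*x*(7 + x))*x = 2*x²*(7 + x))
(-294*(-1153))/k(-194) = (-294*(-1153))/((2*(-194)²*(7 - 194))) = 338982/((2*37636*(-187))) = 338982/(-14075864) = 338982*(-1/14075864) = -169491/7037932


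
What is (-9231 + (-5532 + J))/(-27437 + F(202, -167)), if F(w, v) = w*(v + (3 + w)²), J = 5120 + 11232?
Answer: 1589/8427879 ≈ 0.00018854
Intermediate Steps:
J = 16352
(-9231 + (-5532 + J))/(-27437 + F(202, -167)) = (-9231 + (-5532 + 16352))/(-27437 + 202*(-167 + (3 + 202)²)) = (-9231 + 10820)/(-27437 + 202*(-167 + 205²)) = 1589/(-27437 + 202*(-167 + 42025)) = 1589/(-27437 + 202*41858) = 1589/(-27437 + 8455316) = 1589/8427879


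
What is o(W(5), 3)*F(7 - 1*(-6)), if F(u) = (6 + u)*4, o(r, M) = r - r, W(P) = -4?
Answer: 0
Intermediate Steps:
o(r, M) = 0
F(u) = 24 + 4*u
o(W(5), 3)*F(7 - 1*(-6)) = 0*(24 + 4*(7 - 1*(-6))) = 0*(24 + 4*(7 + 6)) = 0*(24 + 4*13) = 0*(24 + 52) = 0*76 = 0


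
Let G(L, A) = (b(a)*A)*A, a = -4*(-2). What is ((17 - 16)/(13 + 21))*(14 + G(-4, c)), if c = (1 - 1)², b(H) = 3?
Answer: 7/17 ≈ 0.41176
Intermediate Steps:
a = 8
c = 0 (c = 0² = 0)
G(L, A) = 3*A² (G(L, A) = (3*A)*A = 3*A²)
((17 - 16)/(13 + 21))*(14 + G(-4, c)) = ((17 - 16)/(13 + 21))*(14 + 3*0²) = (1/34)*(14 + 3*0) = (1*(1/34))*(14 + 0) = (1/34)*14 = 7/17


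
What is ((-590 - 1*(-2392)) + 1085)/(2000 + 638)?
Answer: 2887/2638 ≈ 1.0944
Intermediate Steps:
((-590 - 1*(-2392)) + 1085)/(2000 + 638) = ((-590 + 2392) + 1085)/2638 = (1802 + 1085)*(1/2638) = 2887*(1/2638) = 2887/2638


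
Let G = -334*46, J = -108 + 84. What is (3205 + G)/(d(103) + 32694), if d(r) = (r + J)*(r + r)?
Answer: -12159/48968 ≈ -0.24831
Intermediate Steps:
J = -24
d(r) = 2*r*(-24 + r) (d(r) = (r - 24)*(r + r) = (-24 + r)*(2*r) = 2*r*(-24 + r))
G = -15364
(3205 + G)/(d(103) + 32694) = (3205 - 15364)/(2*103*(-24 + 103) + 32694) = -12159/(2*103*79 + 32694) = -12159/(16274 + 32694) = -12159/48968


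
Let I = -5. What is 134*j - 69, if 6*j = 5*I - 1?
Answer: -1949/3 ≈ -649.67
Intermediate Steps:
j = -13/3 (j = (5*(-5) - 1)/6 = (-25 - 1)/6 = (⅙)*(-26) = -13/3 ≈ -4.3333)
134*j - 69 = 134*(-13/3) - 69 = -1742/3 - 69 = -1949/3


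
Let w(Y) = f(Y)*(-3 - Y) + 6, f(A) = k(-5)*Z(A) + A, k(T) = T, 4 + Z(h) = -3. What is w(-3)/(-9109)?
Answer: -6/9109 ≈ -0.00065869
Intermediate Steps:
Z(h) = -7 (Z(h) = -4 - 3 = -7)
f(A) = 35 + A (f(A) = -5*(-7) + A = 35 + A)
w(Y) = 6 + (-3 - Y)*(35 + Y) (w(Y) = (35 + Y)*(-3 - Y) + 6 = (-3 - Y)*(35 + Y) + 6 = 6 + (-3 - Y)*(35 + Y))
w(-3)/(-9109) = (-99 - 1*(-3)**2 - 38*(-3))/(-9109) = (-99 - 1*9 + 114)*(-1/9109) = (-99 - 9 + 114)*(-1/9109) = 6*(-1/9109) = -6/9109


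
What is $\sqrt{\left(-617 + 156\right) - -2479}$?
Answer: $\sqrt{2018} \approx 44.922$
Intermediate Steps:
$\sqrt{\left(-617 + 156\right) - -2479} = \sqrt{-461 + 2479} = \sqrt{2018}$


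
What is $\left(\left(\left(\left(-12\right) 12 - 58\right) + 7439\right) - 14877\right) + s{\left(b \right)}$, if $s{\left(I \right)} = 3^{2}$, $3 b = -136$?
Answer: $-7631$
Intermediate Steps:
$b = - \frac{136}{3}$ ($b = \frac{1}{3} \left(-136\right) = - \frac{136}{3} \approx -45.333$)
$s{\left(I \right)} = 9$
$\left(\left(\left(\left(-12\right) 12 - 58\right) + 7439\right) - 14877\right) + s{\left(b \right)} = \left(\left(\left(\left(-12\right) 12 - 58\right) + 7439\right) - 14877\right) + 9 = \left(\left(\left(-144 - 58\right) + 7439\right) - 14877\right) + 9 = \left(\left(-202 + 7439\right) - 14877\right) + 9 = \left(7237 - 14877\right) + 9 = -7640 + 9 = -7631$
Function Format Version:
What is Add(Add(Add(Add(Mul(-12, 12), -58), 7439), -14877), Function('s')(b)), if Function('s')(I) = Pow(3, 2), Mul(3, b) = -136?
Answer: -7631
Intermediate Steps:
b = Rational(-136, 3) (b = Mul(Rational(1, 3), -136) = Rational(-136, 3) ≈ -45.333)
Function('s')(I) = 9
Add(Add(Add(Add(Mul(-12, 12), -58), 7439), -14877), Function('s')(b)) = Add(Add(Add(Add(Mul(-12, 12), -58), 7439), -14877), 9) = Add(Add(Add(Add(-144, -58), 7439), -14877), 9) = Add(Add(Add(-202, 7439), -14877), 9) = Add(Add(7237, -14877), 9) = Add(-7640, 9) = -7631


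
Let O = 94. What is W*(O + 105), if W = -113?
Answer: -22487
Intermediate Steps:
W*(O + 105) = -113*(94 + 105) = -113*199 = -22487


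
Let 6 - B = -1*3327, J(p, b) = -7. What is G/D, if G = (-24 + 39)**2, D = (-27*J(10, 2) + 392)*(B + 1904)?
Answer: 225/3042697 ≈ 7.3948e-5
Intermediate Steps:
B = 3333 (B = 6 - (-1)*3327 = 6 - 1*(-3327) = 6 + 3327 = 3333)
D = 3042697 (D = (-27*(-7) + 392)*(3333 + 1904) = (189 + 392)*5237 = 581*5237 = 3042697)
G = 225 (G = 15**2 = 225)
G/D = 225/3042697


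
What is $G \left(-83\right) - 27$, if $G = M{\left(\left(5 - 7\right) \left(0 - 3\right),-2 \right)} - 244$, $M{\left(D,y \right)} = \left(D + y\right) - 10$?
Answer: $20723$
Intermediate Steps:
$M{\left(D,y \right)} = -10 + D + y$
$G = -250$ ($G = \left(-10 + \left(5 - 7\right) \left(0 - 3\right) - 2\right) - 244 = \left(-10 - -6 - 2\right) - 244 = \left(-10 + 6 - 2\right) - 244 = -6 - 244 = -250$)
$G \left(-83\right) - 27 = \left(-250\right) \left(-83\right) - 27 = 20750 - 27 = 20723$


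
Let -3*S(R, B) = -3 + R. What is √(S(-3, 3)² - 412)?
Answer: 2*I*√102 ≈ 20.199*I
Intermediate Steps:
S(R, B) = 1 - R/3 (S(R, B) = -(-3 + R)/3 = 1 - R/3)
√(S(-3, 3)² - 412) = √((1 - ⅓*(-3))² - 412) = √((1 + 1)² - 412) = √(2² - 412) = √(4 - 412) = √(-408) = 2*I*√102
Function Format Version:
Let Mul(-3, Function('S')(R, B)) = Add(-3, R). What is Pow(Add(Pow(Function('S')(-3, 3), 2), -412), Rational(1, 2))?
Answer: Mul(2, I, Pow(102, Rational(1, 2))) ≈ Mul(20.199, I)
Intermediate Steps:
Function('S')(R, B) = Add(1, Mul(Rational(-1, 3), R)) (Function('S')(R, B) = Mul(Rational(-1, 3), Add(-3, R)) = Add(1, Mul(Rational(-1, 3), R)))
Pow(Add(Pow(Function('S')(-3, 3), 2), -412), Rational(1, 2)) = Pow(Add(Pow(Add(1, Mul(Rational(-1, 3), -3)), 2), -412), Rational(1, 2)) = Pow(Add(Pow(Add(1, 1), 2), -412), Rational(1, 2)) = Pow(Add(Pow(2, 2), -412), Rational(1, 2)) = Pow(Add(4, -412), Rational(1, 2)) = Pow(-408, Rational(1, 2)) = Mul(2, I, Pow(102, Rational(1, 2)))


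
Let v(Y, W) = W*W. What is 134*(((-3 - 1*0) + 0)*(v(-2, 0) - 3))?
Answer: 1206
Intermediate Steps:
v(Y, W) = W**2
134*(((-3 - 1*0) + 0)*(v(-2, 0) - 3)) = 134*(((-3 - 1*0) + 0)*(0**2 - 3)) = 134*(((-3 + 0) + 0)*(0 - 3)) = 134*((-3 + 0)*(-3)) = 134*(-3*(-3)) = 134*9 = 1206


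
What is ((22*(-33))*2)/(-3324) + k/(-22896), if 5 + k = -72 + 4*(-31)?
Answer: 942031/2114064 ≈ 0.44560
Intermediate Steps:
k = -201 (k = -5 + (-72 + 4*(-31)) = -5 + (-72 - 124) = -5 - 196 = -201)
((22*(-33))*2)/(-3324) + k/(-22896) = ((22*(-33))*2)/(-3324) - 201/(-22896) = -726*2*(-1/3324) - 201*(-1/22896) = -1452*(-1/3324) + 67/7632 = 121/277 + 67/7632 = 942031/2114064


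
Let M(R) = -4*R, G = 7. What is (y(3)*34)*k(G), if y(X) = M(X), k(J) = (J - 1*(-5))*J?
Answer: -34272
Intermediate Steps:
k(J) = J*(5 + J) (k(J) = (J + 5)*J = (5 + J)*J = J*(5 + J))
y(X) = -4*X
(y(3)*34)*k(G) = (-4*3*34)*(7*(5 + 7)) = (-12*34)*(7*12) = -408*84 = -34272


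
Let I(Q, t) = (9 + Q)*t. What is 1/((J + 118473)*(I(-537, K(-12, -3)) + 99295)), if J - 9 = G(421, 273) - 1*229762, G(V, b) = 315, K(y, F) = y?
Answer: -1/11721343915 ≈ -8.5314e-11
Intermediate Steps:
I(Q, t) = t*(9 + Q)
J = -229438 (J = 9 + (315 - 1*229762) = 9 + (315 - 229762) = 9 - 229447 = -229438)
1/((J + 118473)*(I(-537, K(-12, -3)) + 99295)) = 1/((-229438 + 118473)*(-12*(9 - 537) + 99295)) = 1/(-110965*(-12*(-528) + 99295)) = 1/(-110965*(6336 + 99295)) = 1/(-110965*105631) = 1/(-11721343915) = -1/11721343915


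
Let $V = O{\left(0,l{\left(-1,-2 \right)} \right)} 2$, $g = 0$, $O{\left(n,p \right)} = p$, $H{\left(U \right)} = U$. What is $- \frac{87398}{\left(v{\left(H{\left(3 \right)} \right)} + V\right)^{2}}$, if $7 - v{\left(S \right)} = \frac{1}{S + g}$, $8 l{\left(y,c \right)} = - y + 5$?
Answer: $- \frac{3146328}{2401} \approx -1310.4$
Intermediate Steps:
$l{\left(y,c \right)} = \frac{5}{8} - \frac{y}{8}$ ($l{\left(y,c \right)} = \frac{- y + 5}{8} = \frac{5 - y}{8} = \frac{5}{8} - \frac{y}{8}$)
$v{\left(S \right)} = 7 - \frac{1}{S}$ ($v{\left(S \right)} = 7 - \frac{1}{S + 0} = 7 - \frac{1}{S}$)
$V = \frac{3}{2}$ ($V = \left(\frac{5}{8} - - \frac{1}{8}\right) 2 = \left(\frac{5}{8} + \frac{1}{8}\right) 2 = \frac{3}{4} \cdot 2 = \frac{3}{2} \approx 1.5$)
$- \frac{87398}{\left(v{\left(H{\left(3 \right)} \right)} + V\right)^{2}} = - \frac{87398}{\left(\left(7 - \frac{1}{3}\right) + \frac{3}{2}\right)^{2}} = - \frac{87398}{\left(\frac{20}{3} + \frac{3}{2}\right)^{2}} = - \frac{87398}{\left(\frac{49}{6}\right)^{2}} = - \frac{87398}{\frac{2401}{36}} = \left(-87398\right) \frac{36}{2401} = - \frac{3146328}{2401}$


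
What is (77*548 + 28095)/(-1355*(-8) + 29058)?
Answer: 70291/39898 ≈ 1.7618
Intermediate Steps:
(77*548 + 28095)/(-1355*(-8) + 29058) = (42196 + 28095)/(10840 + 29058) = 70291/39898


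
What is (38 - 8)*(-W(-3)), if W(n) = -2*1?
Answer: 60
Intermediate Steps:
W(n) = -2
(38 - 8)*(-W(-3)) = (38 - 8)*(-1*(-2)) = 30*2 = 60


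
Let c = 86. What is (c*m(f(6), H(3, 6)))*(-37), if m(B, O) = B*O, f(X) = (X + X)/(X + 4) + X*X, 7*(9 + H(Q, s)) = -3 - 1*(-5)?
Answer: 36102972/35 ≈ 1.0315e+6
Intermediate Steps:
H(Q, s) = -61/7 (H(Q, s) = -9 + (-3 - 1*(-5))/7 = -9 + (-3 + 5)/7 = -9 + (⅐)*2 = -9 + 2/7 = -61/7)
f(X) = X² + 2*X/(4 + X) (f(X) = (2*X)/(4 + X) + X² = 2*X/(4 + X) + X² = X² + 2*X/(4 + X))
(c*m(f(6), H(3, 6)))*(-37) = (86*((6*(2 + 6² + 4*6)/(4 + 6))*(-61/7)))*(-37) = (86*((6*(2 + 36 + 24)/10)*(-61/7)))*(-37) = (86*((6*(⅒)*62)*(-61/7)))*(-37) = (86*((186/5)*(-61/7)))*(-37) = (86*(-11346/35))*(-37) = -975756/35*(-37) = 36102972/35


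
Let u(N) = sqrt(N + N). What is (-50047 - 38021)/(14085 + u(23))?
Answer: -1240437780/198387179 + 88068*sqrt(46)/198387179 ≈ -6.2496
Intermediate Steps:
u(N) = sqrt(2)*sqrt(N) (u(N) = sqrt(2*N) = sqrt(2)*sqrt(N))
(-50047 - 38021)/(14085 + u(23)) = (-50047 - 38021)/(14085 + sqrt(2)*sqrt(23)) = -88068/(14085 + sqrt(46))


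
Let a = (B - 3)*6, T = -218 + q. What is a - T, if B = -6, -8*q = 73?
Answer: 1385/8 ≈ 173.13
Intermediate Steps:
q = -73/8 (q = -⅛*73 = -73/8 ≈ -9.1250)
T = -1817/8 (T = -218 - 73/8 = -1817/8 ≈ -227.13)
a = -54 (a = (-6 - 3)*6 = -9*6 = -54)
a - T = -54 - 1*(-1817/8) = -54 + 1817/8 = 1385/8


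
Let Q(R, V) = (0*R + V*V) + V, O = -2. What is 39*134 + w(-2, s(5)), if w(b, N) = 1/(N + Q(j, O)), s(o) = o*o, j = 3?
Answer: 141103/27 ≈ 5226.0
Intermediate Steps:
s(o) = o**2
Q(R, V) = V + V**2 (Q(R, V) = (0 + V**2) + V = V**2 + V = V + V**2)
w(b, N) = 1/(2 + N) (w(b, N) = 1/(N - 2*(1 - 2)) = 1/(N - 2*(-1)) = 1/(N + 2) = 1/(2 + N))
39*134 + w(-2, s(5)) = 39*134 + 1/(2 + 5**2) = 5226 + 1/(2 + 25) = 5226 + 1/27 = 141103/27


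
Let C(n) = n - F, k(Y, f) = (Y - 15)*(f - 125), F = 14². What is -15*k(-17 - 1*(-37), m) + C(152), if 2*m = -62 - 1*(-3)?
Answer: 23087/2 ≈ 11544.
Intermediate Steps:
m = -59/2 (m = (-62 - 1*(-3))/2 = (-62 + 3)/2 = (½)*(-59) = -59/2 ≈ -29.500)
F = 196
k(Y, f) = (-125 + f)*(-15 + Y) (k(Y, f) = (-15 + Y)*(-125 + f) = (-125 + f)*(-15 + Y))
C(n) = -196 + n (C(n) = n - 1*196 = n - 196 = -196 + n)
-15*k(-17 - 1*(-37), m) + C(152) = -15*(1875 - 125*(-17 - 1*(-37)) - 15*(-59/2) + (-17 - 1*(-37))*(-59/2)) + (-196 + 152) = -15*(1875 - 125*(-17 + 37) + 885/2 + (-17 + 37)*(-59/2)) - 44 = -15*(1875 - 125*20 + 885/2 + 20*(-59/2)) - 44 = -15*(1875 - 2500 + 885/2 - 590) - 44 = -15*(-1545/2) - 44 = 23175/2 - 44 = 23087/2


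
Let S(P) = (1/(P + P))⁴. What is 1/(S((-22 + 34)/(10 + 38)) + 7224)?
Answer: 1/7240 ≈ 0.00013812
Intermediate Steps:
S(P) = 1/(16*P⁴) (S(P) = (1/(2*P))⁴ = 1/(16*P⁴))
1/(S((-22 + 34)/(10 + 38)) + 7224) = 1/(1/(16*((-22 + 34)/(10 + 38))⁴) + 7224) = 1/(1/(16*(12/48)⁴) + 7224) = 1/(1/(16*(12*(1/48))⁴) + 7224) = 1/(1/(16*4⁻⁴) + 7224) = 1/((1/16)*256 + 7224) = 1/(16 + 7224) = 1/7240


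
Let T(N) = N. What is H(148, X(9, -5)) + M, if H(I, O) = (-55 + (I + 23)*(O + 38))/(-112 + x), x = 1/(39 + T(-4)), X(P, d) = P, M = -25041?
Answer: -98415049/3919 ≈ -25112.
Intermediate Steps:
x = 1/35 (x = 1/(39 - 4) = 1/35 ≈ 0.028571)
H(I, O) = 1925/3919 - 35*(23 + I)*(38 + O)/3919 (H(I, O) = (-55 + (I + 23)*(O + 38))/(-112 + 1/35) = (-55 + (23 + I)*(38 + O))/(-3919/35) = (-55 + (23 + I)*(38 + O))*(-35/3919) = 1925/3919 - 35*(23 + I)*(38 + O)/3919)
H(148, X(9, -5)) + M = (-28665/3919 - 1330/3919*148 - 805/3919*9 - 35/3919*148*9) - 25041 = (-28665/3919 - 196840/3919 - 7245/3919 - 46620/3919) - 25041 = -279370/3919 - 25041 = -98415049/3919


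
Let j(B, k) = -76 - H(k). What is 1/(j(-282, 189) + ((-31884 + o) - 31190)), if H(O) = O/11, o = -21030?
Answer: -11/926169 ≈ -1.1877e-5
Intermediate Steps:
H(O) = O/11 (H(O) = O*(1/11) = O/11)
j(B, k) = -76 - k/11
1/(j(-282, 189) + ((-31884 + o) - 31190)) = 1/((-76 - 1/11*189) + ((-31884 - 21030) - 31190)) = 1/((-76 - 189/11) + (-52914 - 31190)) = 1/(-1025/11 - 84104) = 1/(-926169/11) = -11/926169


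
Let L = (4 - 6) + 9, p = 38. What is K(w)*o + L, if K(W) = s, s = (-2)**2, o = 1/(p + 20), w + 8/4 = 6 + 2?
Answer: 205/29 ≈ 7.0690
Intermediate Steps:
w = 6 (w = -2 + (6 + 2) = -2 + 8 = 6)
o = 1/58 (o = 1/(38 + 20) = 1/58 ≈ 0.017241)
s = 4
K(W) = 4
L = 7 (L = -2 + 9 = 7)
K(w)*o + L = 4*(1/58) + 7 = 2/29 + 7 = 205/29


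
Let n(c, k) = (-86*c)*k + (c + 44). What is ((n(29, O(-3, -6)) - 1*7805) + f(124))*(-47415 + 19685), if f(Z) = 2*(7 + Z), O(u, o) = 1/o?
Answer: 586849990/3 ≈ 1.9562e+8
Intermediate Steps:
f(Z) = 14 + 2*Z
n(c, k) = 44 + c - 86*c*k (n(c, k) = -86*c*k + (44 + c) = 44 + c - 86*c*k)
((n(29, O(-3, -6)) - 1*7805) + f(124))*(-47415 + 19685) = (((44 + 29 - 86*29/(-6)) - 1*7805) + (14 + 2*124))*(-47415 + 19685) = (((44 + 29 - 86*29*(-⅙)) - 7805) + (14 + 248))*(-27730) = (((44 + 29 + 1247/3) - 7805) + 262)*(-27730) = ((1466/3 - 7805) + 262)*(-27730) = (-21949/3 + 262)*(-27730) = -21163/3*(-27730) = 586849990/3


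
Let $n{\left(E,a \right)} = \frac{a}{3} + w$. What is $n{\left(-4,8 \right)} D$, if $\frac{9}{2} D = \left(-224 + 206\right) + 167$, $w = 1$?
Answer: $\frac{3278}{27} \approx 121.41$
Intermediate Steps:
$D = \frac{298}{9}$ ($D = \frac{2 \left(\left(-224 + 206\right) + 167\right)}{9} = \frac{2 \left(-18 + 167\right)}{9} = \frac{2}{9} \cdot 149 = \frac{298}{9} \approx 33.111$)
$n{\left(E,a \right)} = 1 + \frac{a}{3}$ ($n{\left(E,a \right)} = \frac{a}{3} + 1 = 1 + \frac{a}{3}$)
$n{\left(-4,8 \right)} D = \left(1 + \frac{1}{3} \cdot 8\right) \frac{298}{9} = \left(1 + \frac{8}{3}\right) \frac{298}{9} = \frac{11}{3} \cdot \frac{298}{9} = \frac{3278}{27}$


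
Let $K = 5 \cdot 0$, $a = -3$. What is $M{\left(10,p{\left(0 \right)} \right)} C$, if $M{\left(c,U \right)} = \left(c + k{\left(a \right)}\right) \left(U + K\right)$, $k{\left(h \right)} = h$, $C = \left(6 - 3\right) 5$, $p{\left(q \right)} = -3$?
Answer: $-315$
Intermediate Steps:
$K = 0$
$C = 15$ ($C = 3 \cdot 5 = 15$)
$M{\left(c,U \right)} = U \left(-3 + c\right)$ ($M{\left(c,U \right)} = \left(c - 3\right) \left(U + 0\right) = \left(-3 + c\right) U = U \left(-3 + c\right)$)
$M{\left(10,p{\left(0 \right)} \right)} C = - 3 \left(-3 + 10\right) 15 = \left(-3\right) 7 \cdot 15 = \left(-21\right) 15 = -315$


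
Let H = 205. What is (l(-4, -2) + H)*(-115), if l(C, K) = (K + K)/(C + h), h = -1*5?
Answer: -212635/9 ≈ -23626.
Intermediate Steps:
h = -5
l(C, K) = 2*K/(-5 + C) (l(C, K) = (K + K)/(C - 5) = (2*K)/(-5 + C) = 2*K/(-5 + C))
(l(-4, -2) + H)*(-115) = (2*(-2)/(-5 - 4) + 205)*(-115) = (2*(-2)/(-9) + 205)*(-115) = (2*(-2)*(-1/9) + 205)*(-115) = (4/9 + 205)*(-115) = (1849/9)*(-115) = -212635/9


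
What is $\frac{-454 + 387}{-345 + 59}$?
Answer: $\frac{67}{286} \approx 0.23427$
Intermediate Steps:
$\frac{-454 + 387}{-345 + 59} = - \frac{67}{-286} = \left(-67\right) \left(- \frac{1}{286}\right) = \frac{67}{286}$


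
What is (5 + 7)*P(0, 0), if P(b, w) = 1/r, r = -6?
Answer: -2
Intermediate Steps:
P(b, w) = -⅙ (P(b, w) = 1/(-6) = -⅙)
(5 + 7)*P(0, 0) = (5 + 7)*(-⅙) = 12*(-⅙) = -2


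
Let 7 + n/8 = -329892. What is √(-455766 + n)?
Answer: I*√3094958 ≈ 1759.3*I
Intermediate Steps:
n = -2639192 (n = -56 + 8*(-329892) = -56 - 2639136 = -2639192)
√(-455766 + n) = √(-455766 - 2639192) = √(-3094958) = I*√3094958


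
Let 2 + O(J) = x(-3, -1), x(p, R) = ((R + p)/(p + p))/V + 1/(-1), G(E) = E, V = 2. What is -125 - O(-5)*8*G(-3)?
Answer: -189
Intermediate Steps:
x(p, R) = -1 + (R + p)/(4*p) (x(p, R) = ((R + p)/(p + p))/2 + 1/(-1) = ((R + p)/((2*p)))*(½) + 1*(-1) = ((R + p)*(1/(2*p)))*(½) - 1 = ((R + p)/(2*p))*(½) - 1 = (R + p)/(4*p) - 1 = -1 + (R + p)/(4*p))
O(J) = -8/3 (O(J) = -2 + (¼)*(-1 - 3*(-3))/(-3) = -2 + (¼)*(-⅓)*(-1 + 9) = -2 + (¼)*(-⅓)*8 = -2 - ⅔ = -8/3)
-125 - O(-5)*8*G(-3) = -125 - (-8/3*8)*(-3) = -125 - (-64)*(-3)/3 = -125 - 1*64 = -125 - 64 = -189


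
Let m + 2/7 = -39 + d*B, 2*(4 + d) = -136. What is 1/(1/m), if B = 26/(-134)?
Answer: -11873/469 ≈ -25.316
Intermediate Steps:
B = -13/67 (B = 26*(-1/134) = -13/67 ≈ -0.19403)
d = -72 (d = -4 + (1/2)*(-136) = -4 - 68 = -72)
m = -11873/469 (m = -2/7 + (-39 - 72*(-13/67)) = -2/7 + (-39 + 936/67) = -2/7 - 1677/67 = -11873/469 ≈ -25.316)
1/(1/m) = 1/(1/(-11873/469)) = 1/(-469/11873) = -11873/469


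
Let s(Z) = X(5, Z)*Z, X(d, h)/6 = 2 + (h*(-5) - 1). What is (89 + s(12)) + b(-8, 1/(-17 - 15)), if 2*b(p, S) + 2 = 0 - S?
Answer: -266239/64 ≈ -4160.0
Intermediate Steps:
X(d, h) = 6 - 30*h (X(d, h) = 6*(2 + (h*(-5) - 1)) = 6*(2 + (-5*h - 1)) = 6*(2 + (-1 - 5*h)) = 6*(1 - 5*h) = 6 - 30*h)
s(Z) = Z*(6 - 30*Z) (s(Z) = (6 - 30*Z)*Z = Z*(6 - 30*Z))
b(p, S) = -1 - S/2 (b(p, S) = -1 + (0 - S)/2 = -1 + (-S)/2 = -1 - S/2)
(89 + s(12)) + b(-8, 1/(-17 - 15)) = (89 + 6*12*(1 - 5*12)) + (-1 - 1/(2*(-17 - 15))) = (89 + 6*12*(1 - 60)) + (-1 - 1/2/(-32)) = (89 + 6*12*(-59)) + (-1 - 1/2*(-1/32)) = (89 - 4248) + (-1 + 1/64) = -4159 - 63/64 = -266239/64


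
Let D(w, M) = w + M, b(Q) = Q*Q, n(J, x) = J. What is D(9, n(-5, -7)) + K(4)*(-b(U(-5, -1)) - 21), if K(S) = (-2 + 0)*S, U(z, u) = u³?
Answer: 180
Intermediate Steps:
b(Q) = Q²
K(S) = -2*S
D(w, M) = M + w
D(9, n(-5, -7)) + K(4)*(-b(U(-5, -1)) - 21) = (-5 + 9) + (-2*4)*(-((-1)³)² - 21) = 4 - 8*(-1*(-1)² - 21) = 4 - 8*(-1*1 - 21) = 4 - 8*(-1 - 21) = 4 - 8*(-22) = 4 + 176 = 180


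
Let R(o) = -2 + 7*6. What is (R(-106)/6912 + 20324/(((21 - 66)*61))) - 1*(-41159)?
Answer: 10844270101/263520 ≈ 41152.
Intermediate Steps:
R(o) = 40 (R(o) = -2 + 42 = 40)
(R(-106)/6912 + 20324/(((21 - 66)*61))) - 1*(-41159) = (40/6912 + 20324/(((21 - 66)*61))) - 1*(-41159) = (40*(1/6912) + 20324/((-45*61))) + 41159 = (5/864 + 20324/(-2745)) + 41159 = (5/864 + 20324*(-1/2745)) + 41159 = (5/864 - 20324/2745) + 41159 = -1949579/263520 + 41159 = 10844270101/263520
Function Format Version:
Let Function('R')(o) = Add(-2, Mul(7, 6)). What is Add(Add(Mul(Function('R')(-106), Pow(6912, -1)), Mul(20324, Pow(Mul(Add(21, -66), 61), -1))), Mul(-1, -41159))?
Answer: Rational(10844270101, 263520) ≈ 41152.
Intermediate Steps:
Function('R')(o) = 40 (Function('R')(o) = Add(-2, 42) = 40)
Add(Add(Mul(Function('R')(-106), Pow(6912, -1)), Mul(20324, Pow(Mul(Add(21, -66), 61), -1))), Mul(-1, -41159)) = Add(Add(Mul(40, Pow(6912, -1)), Mul(20324, Pow(Mul(Add(21, -66), 61), -1))), Mul(-1, -41159)) = Add(Add(Mul(40, Rational(1, 6912)), Mul(20324, Pow(Mul(-45, 61), -1))), 41159) = Add(Add(Rational(5, 864), Mul(20324, Pow(-2745, -1))), 41159) = Add(Add(Rational(5, 864), Mul(20324, Rational(-1, 2745))), 41159) = Add(Add(Rational(5, 864), Rational(-20324, 2745)), 41159) = Add(Rational(-1949579, 263520), 41159) = Rational(10844270101, 263520)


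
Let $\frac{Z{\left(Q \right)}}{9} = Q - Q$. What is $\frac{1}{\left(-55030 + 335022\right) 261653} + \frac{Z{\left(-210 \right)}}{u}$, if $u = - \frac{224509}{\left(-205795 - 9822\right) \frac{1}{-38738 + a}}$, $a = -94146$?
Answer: $\frac{1}{73260746776} \approx 1.365 \cdot 10^{-11}$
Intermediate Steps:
$Z{\left(Q \right)} = 0$ ($Z{\left(Q \right)} = 9 \left(Q - Q\right) = 9 \cdot 0 = 0$)
$u = - \frac{29833653956}{215617}$ ($u = - \frac{224509}{\left(-205795 - 9822\right) \frac{1}{-38738 - 94146}} = - \frac{224509}{\left(-215617\right) \frac{1}{-132884}} = - \frac{224509}{\left(-215617\right) \left(- \frac{1}{132884}\right)} = - \frac{224509}{\frac{215617}{132884}} = \left(-224509\right) \frac{132884}{215617} = - \frac{29833653956}{215617} \approx -1.3836 \cdot 10^{5}$)
$\frac{1}{\left(-55030 + 335022\right) 261653} + \frac{Z{\left(-210 \right)}}{u} = \frac{1}{\left(-55030 + 335022\right) 261653} + \frac{0}{- \frac{29833653956}{215617}} = \frac{1}{279992} \cdot \frac{1}{261653} + 0 \left(- \frac{215617}{29833653956}\right) = \frac{1}{279992} \cdot \frac{1}{261653} + 0 = \frac{1}{73260746776} + 0 = \frac{1}{73260746776}$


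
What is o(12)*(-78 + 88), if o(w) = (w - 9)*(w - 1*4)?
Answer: 240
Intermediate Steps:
o(w) = (-9 + w)*(-4 + w) (o(w) = (-9 + w)*(w - 4) = (-9 + w)*(-4 + w))
o(12)*(-78 + 88) = (36 + 12² - 13*12)*(-78 + 88) = (36 + 144 - 156)*10 = 24*10 = 240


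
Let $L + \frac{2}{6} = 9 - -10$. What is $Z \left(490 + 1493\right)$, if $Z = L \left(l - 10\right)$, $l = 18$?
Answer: $296128$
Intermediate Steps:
$L = \frac{56}{3}$ ($L = - \frac{1}{3} + \left(9 - -10\right) = - \frac{1}{3} + \left(9 + 10\right) = - \frac{1}{3} + 19 = \frac{56}{3} \approx 18.667$)
$Z = \frac{448}{3}$ ($Z = \frac{56 \left(18 - 10\right)}{3} = \frac{56}{3} \cdot 8 = \frac{448}{3} \approx 149.33$)
$Z \left(490 + 1493\right) = \frac{448 \left(490 + 1493\right)}{3} = \frac{448}{3} \cdot 1983 = 296128$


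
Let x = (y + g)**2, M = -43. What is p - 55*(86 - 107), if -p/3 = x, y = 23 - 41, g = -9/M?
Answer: 379920/1849 ≈ 205.47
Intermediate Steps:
g = 9/43 (g = -9/(-43) = -9*(-1/43) = 9/43 ≈ 0.20930)
y = -18
x = 585225/1849 (x = (-18 + 9/43)**2 = (-765/43)**2 = 585225/1849 ≈ 316.51)
p = -1755675/1849 (p = -3*585225/1849 = -1755675/1849 ≈ -949.53)
p - 55*(86 - 107) = -1755675/1849 - 55*(86 - 107) = -1755675/1849 - 55*(-21) = -1755675/1849 + 1155 = 379920/1849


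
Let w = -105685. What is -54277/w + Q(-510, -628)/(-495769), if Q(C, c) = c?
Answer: 26975224193/52395346765 ≈ 0.51484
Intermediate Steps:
-54277/w + Q(-510, -628)/(-495769) = -54277/(-105685) - 628/(-495769) = -54277*(-1/105685) - 628*(-1/495769) = 54277/105685 + 628/495769 = 26975224193/52395346765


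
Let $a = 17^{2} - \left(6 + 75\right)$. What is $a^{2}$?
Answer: $43264$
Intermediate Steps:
$a = 208$ ($a = 289 - 81 = 208$)
$a^{2} = 208^{2} = 43264$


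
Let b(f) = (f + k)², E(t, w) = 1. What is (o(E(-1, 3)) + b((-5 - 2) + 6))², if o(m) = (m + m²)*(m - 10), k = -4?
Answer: 49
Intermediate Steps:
o(m) = (-10 + m)*(m + m²) (o(m) = (m + m²)*(-10 + m) = (-10 + m)*(m + m²))
b(f) = (-4 + f)² (b(f) = (f - 4)² = (-4 + f)²)
(o(E(-1, 3)) + b((-5 - 2) + 6))² = (1*(-10 + 1² - 9*1) + (-4 + ((-5 - 2) + 6))²)² = (1*(-10 + 1 - 9) + (-4 + (-7 + 6))²)² = (1*(-18) + (-4 - 1)²)² = (-18 + (-5)²)² = (-18 + 25)² = 7² = 49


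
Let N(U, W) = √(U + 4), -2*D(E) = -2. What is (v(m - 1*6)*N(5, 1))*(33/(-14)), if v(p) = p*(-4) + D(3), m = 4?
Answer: -891/14 ≈ -63.643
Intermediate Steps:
D(E) = 1 (D(E) = -½*(-2) = 1)
N(U, W) = √(4 + U)
v(p) = 1 - 4*p (v(p) = p*(-4) + 1 = -4*p + 1 = 1 - 4*p)
(v(m - 1*6)*N(5, 1))*(33/(-14)) = ((1 - 4*(4 - 1*6))*√(4 + 5))*(33/(-14)) = ((1 - 4*(4 - 6))*√9)*(33*(-1/14)) = ((1 - 4*(-2))*3)*(-33/14) = ((1 + 8)*3)*(-33/14) = (9*3)*(-33/14) = 27*(-33/14) = -891/14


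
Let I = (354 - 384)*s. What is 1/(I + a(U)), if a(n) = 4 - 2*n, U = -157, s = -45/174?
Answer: 29/9447 ≈ 0.0030698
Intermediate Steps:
s = -15/58 (s = -45*1/174 = -15/58 ≈ -0.25862)
I = 225/29 (I = (354 - 384)*(-15/58) = -30*(-15/58) = 225/29 ≈ 7.7586)
1/(I + a(U)) = 1/(225/29 + (4 - 2*(-157))) = 1/(225/29 + (4 + 314)) = 1/(225/29 + 318) = 1/(9447/29) = 29/9447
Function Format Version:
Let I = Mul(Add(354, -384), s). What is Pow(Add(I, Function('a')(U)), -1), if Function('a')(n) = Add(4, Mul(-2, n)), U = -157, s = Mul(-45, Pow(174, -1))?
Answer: Rational(29, 9447) ≈ 0.0030698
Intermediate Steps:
s = Rational(-15, 58) (s = Mul(-45, Rational(1, 174)) = Rational(-15, 58) ≈ -0.25862)
I = Rational(225, 29) (I = Mul(Add(354, -384), Rational(-15, 58)) = Mul(-30, Rational(-15, 58)) = Rational(225, 29) ≈ 7.7586)
Pow(Add(I, Function('a')(U)), -1) = Pow(Add(Rational(225, 29), Add(4, Mul(-2, -157))), -1) = Pow(Add(Rational(225, 29), Add(4, 314)), -1) = Pow(Add(Rational(225, 29), 318), -1) = Pow(Rational(9447, 29), -1) = Rational(29, 9447)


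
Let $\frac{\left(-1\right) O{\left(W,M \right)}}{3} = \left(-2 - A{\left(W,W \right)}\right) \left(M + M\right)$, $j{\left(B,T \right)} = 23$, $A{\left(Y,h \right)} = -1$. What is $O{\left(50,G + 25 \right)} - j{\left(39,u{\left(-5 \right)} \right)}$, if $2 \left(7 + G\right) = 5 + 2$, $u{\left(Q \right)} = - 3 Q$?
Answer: $106$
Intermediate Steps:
$G = - \frac{7}{2}$ ($G = -7 + \frac{5 + 2}{2} = -7 + \frac{1}{2} \cdot 7 = -7 + \frac{7}{2} = - \frac{7}{2} \approx -3.5$)
$O{\left(W,M \right)} = 6 M$ ($O{\left(W,M \right)} = - 3 \left(-2 - -1\right) \left(M + M\right) = - 3 \left(-2 + 1\right) 2 M = - 3 \left(- 2 M\right) = 6 M$)
$O{\left(50,G + 25 \right)} - j{\left(39,u{\left(-5 \right)} \right)} = 6 \left(- \frac{7}{2} + 25\right) - 23 = 6 \cdot \frac{43}{2} - 23 = 129 - 23 = 106$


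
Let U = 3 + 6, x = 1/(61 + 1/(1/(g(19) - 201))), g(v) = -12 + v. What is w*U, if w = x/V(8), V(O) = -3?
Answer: 3/133 ≈ 0.022556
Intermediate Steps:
x = -1/133 (x = 1/(61 + 1/(1/((-12 + 19) - 201))) = 1/(61 + 1/(1/(7 - 201))) = 1/(61 + 1/(1/(-194))) = 1/(61 + 1/(-1/194)) = 1/(61 - 194) = 1/(-133) = -1/133 ≈ -0.0075188)
U = 9
w = 1/399 (w = -1/133/(-3) = -1/133*(-⅓) = 1/399 ≈ 0.0025063)
w*U = (1/399)*9 = 3/133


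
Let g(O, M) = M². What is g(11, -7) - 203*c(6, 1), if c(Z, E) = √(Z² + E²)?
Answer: 49 - 203*√37 ≈ -1185.8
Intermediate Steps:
c(Z, E) = √(E² + Z²)
g(11, -7) - 203*c(6, 1) = (-7)² - 203*√(1² + 6²) = 49 - 203*√(1 + 36) = 49 - 203*√37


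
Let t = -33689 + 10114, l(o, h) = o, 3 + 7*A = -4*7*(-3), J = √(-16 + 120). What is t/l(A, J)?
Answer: -165025/81 ≈ -2037.3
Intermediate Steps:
J = 2*√26 (J = √104 = 2*√26 ≈ 10.198)
A = 81/7 (A = -3/7 + (-4*7*(-3))/7 = -3/7 + (-28*(-3))/7 = -3/7 + (⅐)*84 = -3/7 + 12 = 81/7 ≈ 11.571)
t = -23575
t/l(A, J) = -23575/81/7 = -23575*7/81 = -165025/81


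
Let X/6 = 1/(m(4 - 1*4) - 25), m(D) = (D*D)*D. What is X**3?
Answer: -216/15625 ≈ -0.013824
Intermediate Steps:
m(D) = D**3 (m(D) = D**2*D = D**3)
X = -6/25 (X = 6/((4 - 1*4)**3 - 25) = 6/((4 - 4)**3 - 25) = 6/(0**3 - 25) = 6/(0 - 25) = 6/(-25) = 6*(-1/25) = -6/25 ≈ -0.24000)
X**3 = (-6/25)**3 = -216/15625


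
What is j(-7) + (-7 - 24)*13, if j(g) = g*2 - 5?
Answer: -422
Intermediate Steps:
j(g) = -5 + 2*g (j(g) = 2*g - 5 = -5 + 2*g)
j(-7) + (-7 - 24)*13 = (-5 + 2*(-7)) + (-7 - 24)*13 = (-5 - 14) - 31*13 = -19 - 403 = -422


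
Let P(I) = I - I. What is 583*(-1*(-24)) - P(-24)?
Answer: 13992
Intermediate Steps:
P(I) = 0
583*(-1*(-24)) - P(-24) = 583*(-1*(-24)) - 1*0 = 583*24 + 0 = 13992 + 0 = 13992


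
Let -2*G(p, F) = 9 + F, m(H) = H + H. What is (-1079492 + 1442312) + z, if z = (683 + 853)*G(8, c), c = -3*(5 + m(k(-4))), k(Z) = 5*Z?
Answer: 275268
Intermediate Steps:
m(H) = 2*H
c = 105 (c = -3*(5 + 2*(5*(-4))) = -3*(5 + 2*(-20)) = -3*(5 - 40) = -3*(-35) = 105)
G(p, F) = -9/2 - F/2 (G(p, F) = -(9 + F)/2 = -9/2 - F/2)
z = -87552 (z = (683 + 853)*(-9/2 - ½*105) = 1536*(-9/2 - 105/2) = 1536*(-57) = -87552)
(-1079492 + 1442312) + z = (-1079492 + 1442312) - 87552 = 362820 - 87552 = 275268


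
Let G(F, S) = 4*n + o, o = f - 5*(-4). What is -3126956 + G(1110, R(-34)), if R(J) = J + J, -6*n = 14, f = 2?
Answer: -9380830/3 ≈ -3.1269e+6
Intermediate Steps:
n = -7/3 (n = -⅙*14 = -7/3 ≈ -2.3333)
o = 22 (o = 2 - 5*(-4) = 2 + 20 = 22)
R(J) = 2*J
G(F, S) = 38/3 (G(F, S) = 4*(-7/3) + 22 = -28/3 + 22 = 38/3)
-3126956 + G(1110, R(-34)) = -3126956 + 38/3 = -9380830/3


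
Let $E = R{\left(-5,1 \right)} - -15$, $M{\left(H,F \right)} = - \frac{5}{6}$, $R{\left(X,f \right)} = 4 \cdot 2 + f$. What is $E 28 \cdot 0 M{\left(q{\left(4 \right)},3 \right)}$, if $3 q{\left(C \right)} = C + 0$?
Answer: $0$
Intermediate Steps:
$R{\left(X,f \right)} = 8 + f$
$q{\left(C \right)} = \frac{C}{3}$ ($q{\left(C \right)} = \frac{C + 0}{3} = \frac{C}{3}$)
$M{\left(H,F \right)} = - \frac{5}{6}$ ($M{\left(H,F \right)} = \left(-5\right) \frac{1}{6} = - \frac{5}{6}$)
$E = 24$ ($E = \left(8 + 1\right) - -15 = 9 + 15 = 24$)
$E 28 \cdot 0 M{\left(q{\left(4 \right)},3 \right)} = 24 \cdot 28 \cdot 0 \left(- \frac{5}{6}\right) = 672 \cdot 0 = 0$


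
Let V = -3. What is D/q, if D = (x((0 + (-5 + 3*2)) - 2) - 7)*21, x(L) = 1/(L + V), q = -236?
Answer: 609/944 ≈ 0.64513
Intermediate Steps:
x(L) = 1/(-3 + L) (x(L) = 1/(L - 3) = 1/(-3 + L))
D = -609/4 (D = (1/(-3 + ((0 + (-5 + 3*2)) - 2)) - 7)*21 = (1/(-3 + ((0 + (-5 + 6)) - 2)) - 7)*21 = (1/(-3 + ((0 + 1) - 2)) - 7)*21 = (1/(-3 + (1 - 2)) - 7)*21 = (1/(-3 - 1) - 7)*21 = (1/(-4) - 7)*21 = (-¼ - 7)*21 = -29/4*21 = -609/4 ≈ -152.25)
D/q = -609/4/(-236) = -609/4*(-1/236) = 609/944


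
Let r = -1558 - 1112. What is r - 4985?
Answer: -7655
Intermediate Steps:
r = -2670
r - 4985 = -2670 - 4985 = -7655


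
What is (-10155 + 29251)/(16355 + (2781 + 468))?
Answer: 4774/4901 ≈ 0.97409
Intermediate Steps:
(-10155 + 29251)/(16355 + (2781 + 468)) = 19096/(16355 + 3249) = 19096/19604 = 19096*(1/19604) = 4774/4901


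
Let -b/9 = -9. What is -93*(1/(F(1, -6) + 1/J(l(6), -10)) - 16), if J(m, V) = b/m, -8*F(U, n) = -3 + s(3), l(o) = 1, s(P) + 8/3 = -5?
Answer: 154659/109 ≈ 1418.9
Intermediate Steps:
b = 81 (b = -9*(-9) = 81)
s(P) = -23/3 (s(P) = -8/3 - 5 = -23/3)
F(U, n) = 4/3 (F(U, n) = -(-3 - 23/3)/8 = -1/8*(-32/3) = 4/3)
J(m, V) = 81/m
-93*(1/(F(1, -6) + 1/J(l(6), -10)) - 16) = -93*(1/(4/3 + 1/(81/1)) - 16) = -93*(1/(4/3 + 1/(81*1)) - 16) = -93*(1/(4/3 + 1/81) - 16) = -93*(1/(109/81) - 16) = -93*(81/109 - 16) = -93*(-1663/109) = 154659/109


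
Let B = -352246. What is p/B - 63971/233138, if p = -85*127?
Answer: -294364767/1207675411 ≈ -0.24374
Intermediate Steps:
p = -10795
p/B - 63971/233138 = -10795/(-352246) - 63971/233138 = -10795*(-1/352246) - 63971*1/233138 = 10795/352246 - 3763/13714 = -294364767/1207675411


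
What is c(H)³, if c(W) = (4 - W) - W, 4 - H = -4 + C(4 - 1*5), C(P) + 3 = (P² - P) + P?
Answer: -4096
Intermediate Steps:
C(P) = -3 + P² (C(P) = -3 + ((P² - P) + P) = -3 + P²)
H = 10 (H = 4 - (-4 + (-3 + (4 - 1*5)²)) = 4 - (-4 + (-3 + (4 - 5)²)) = 4 - (-4 + (-3 + (-1)²)) = 4 - (-4 + (-3 + 1)) = 4 - (-4 - 2) = 4 - 1*(-6) = 4 + 6 = 10)
c(W) = 4 - 2*W
c(H)³ = (4 - 2*10)³ = (4 - 20)³ = (-16)³ = -4096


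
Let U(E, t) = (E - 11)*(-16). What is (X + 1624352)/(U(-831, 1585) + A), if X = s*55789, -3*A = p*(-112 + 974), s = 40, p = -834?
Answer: 963978/63277 ≈ 15.234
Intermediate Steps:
U(E, t) = 176 - 16*E (U(E, t) = (-11 + E)*(-16) = 176 - 16*E)
A = 239636 (A = -(-278)*(-112 + 974) = -(-278)*862 = -⅓*(-718908) = 239636)
X = 2231560 (X = 40*55789 = 2231560)
(X + 1624352)/(U(-831, 1585) + A) = (2231560 + 1624352)/((176 - 16*(-831)) + 239636) = 3855912/((176 + 13296) + 239636) = 3855912/(13472 + 239636) = 3855912/253108 = 3855912*(1/253108) = 963978/63277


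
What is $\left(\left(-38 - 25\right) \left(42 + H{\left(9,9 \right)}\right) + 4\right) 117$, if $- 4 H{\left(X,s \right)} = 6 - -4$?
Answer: $- \frac{581373}{2} \approx -2.9069 \cdot 10^{5}$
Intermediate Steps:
$H{\left(X,s \right)} = - \frac{5}{2}$ ($H{\left(X,s \right)} = - \frac{6 - -4}{4} = - \frac{6 + 4}{4} = \left(- \frac{1}{4}\right) 10 = - \frac{5}{2}$)
$\left(\left(-38 - 25\right) \left(42 + H{\left(9,9 \right)}\right) + 4\right) 117 = \left(\left(-38 - 25\right) \left(42 - \frac{5}{2}\right) + 4\right) 117 = \left(\left(-63\right) \frac{79}{2} + 4\right) 117 = \left(- \frac{4977}{2} + 4\right) 117 = \left(- \frac{4969}{2}\right) 117 = - \frac{581373}{2}$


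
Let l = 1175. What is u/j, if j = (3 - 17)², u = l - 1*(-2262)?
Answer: 491/28 ≈ 17.536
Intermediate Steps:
u = 3437 (u = 1175 - 1*(-2262) = 1175 + 2262 = 3437)
j = 196 (j = (-14)² = 196)
u/j = 3437/196 = 3437*(1/196) = 491/28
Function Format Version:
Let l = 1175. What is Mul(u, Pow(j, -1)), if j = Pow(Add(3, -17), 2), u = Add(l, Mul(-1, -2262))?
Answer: Rational(491, 28) ≈ 17.536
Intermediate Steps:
u = 3437 (u = Add(1175, Mul(-1, -2262)) = Add(1175, 2262) = 3437)
j = 196 (j = Pow(-14, 2) = 196)
Mul(u, Pow(j, -1)) = Mul(3437, Pow(196, -1)) = Mul(3437, Rational(1, 196)) = Rational(491, 28)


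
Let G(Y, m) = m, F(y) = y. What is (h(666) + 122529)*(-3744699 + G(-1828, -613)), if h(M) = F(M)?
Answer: -461403711840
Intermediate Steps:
h(M) = M
(h(666) + 122529)*(-3744699 + G(-1828, -613)) = (666 + 122529)*(-3744699 - 613) = 123195*(-3745312) = -461403711840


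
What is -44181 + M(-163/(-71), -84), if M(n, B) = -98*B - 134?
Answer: -36083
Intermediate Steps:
M(n, B) = -134 - 98*B
-44181 + M(-163/(-71), -84) = -44181 + (-134 - 98*(-84)) = -44181 + (-134 + 8232) = -44181 + 8098 = -36083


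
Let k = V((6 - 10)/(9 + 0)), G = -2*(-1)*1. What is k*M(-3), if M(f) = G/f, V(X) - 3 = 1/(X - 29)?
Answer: -524/265 ≈ -1.9774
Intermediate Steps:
V(X) = 3 + 1/(-29 + X) (V(X) = 3 + 1/(X - 29) = 3 + 1/(-29 + X))
G = 2 (G = 2*1 = 2)
k = 786/265 (k = (-86 + 3*((6 - 10)/(9 + 0)))/(-29 + (6 - 10)/(9 + 0)) = (-86 + 3*(-4/9))/(-29 - 4/9) = (-86 - 4/3)/(-265/9) = -9/265*(-262/3) = 786/265 ≈ 2.9660)
M(f) = 2/f
k*M(-3) = 786*(2/(-3))/265 = 786*(2*(-⅓))/265 = (786/265)*(-⅔) = -524/265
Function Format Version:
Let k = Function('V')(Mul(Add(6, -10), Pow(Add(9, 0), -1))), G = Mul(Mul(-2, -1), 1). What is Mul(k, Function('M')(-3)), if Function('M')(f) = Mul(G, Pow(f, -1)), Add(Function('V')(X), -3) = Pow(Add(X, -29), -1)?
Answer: Rational(-524, 265) ≈ -1.9774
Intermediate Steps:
Function('V')(X) = Add(3, Pow(Add(-29, X), -1)) (Function('V')(X) = Add(3, Pow(Add(X, -29), -1)) = Add(3, Pow(Add(-29, X), -1)))
G = 2 (G = Mul(2, 1) = 2)
k = Rational(786, 265) (k = Mul(Pow(Add(-29, Mul(Add(6, -10), Pow(Add(9, 0), -1))), -1), Add(-86, Mul(3, Mul(Add(6, -10), Pow(Add(9, 0), -1))))) = Mul(Pow(Add(-29, Mul(-4, Pow(9, -1))), -1), Add(-86, Mul(3, Mul(-4, Pow(9, -1))))) = Mul(Pow(Add(-29, Mul(-4, Rational(1, 9))), -1), Add(-86, Mul(3, Mul(-4, Rational(1, 9))))) = Mul(Pow(Add(-29, Rational(-4, 9)), -1), Add(-86, Mul(3, Rational(-4, 9)))) = Mul(Pow(Rational(-265, 9), -1), Add(-86, Rational(-4, 3))) = Mul(Rational(-9, 265), Rational(-262, 3)) = Rational(786, 265) ≈ 2.9660)
Function('M')(f) = Mul(2, Pow(f, -1))
Mul(k, Function('M')(-3)) = Mul(Rational(786, 265), Mul(2, Pow(-3, -1))) = Mul(Rational(786, 265), Mul(2, Rational(-1, 3))) = Mul(Rational(786, 265), Rational(-2, 3)) = Rational(-524, 265)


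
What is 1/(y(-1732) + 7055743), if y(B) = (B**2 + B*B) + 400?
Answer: 1/13055791 ≈ 7.6594e-8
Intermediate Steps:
y(B) = 400 + 2*B**2 (y(B) = (B**2 + B**2) + 400 = 2*B**2 + 400 = 400 + 2*B**2)
1/(y(-1732) + 7055743) = 1/((400 + 2*(-1732)**2) + 7055743) = 1/((400 + 2*2999824) + 7055743) = 1/((400 + 5999648) + 7055743) = 1/(6000048 + 7055743) = 1/13055791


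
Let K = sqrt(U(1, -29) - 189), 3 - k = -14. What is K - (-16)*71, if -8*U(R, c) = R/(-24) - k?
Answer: 1136 + I*sqrt(107637)/24 ≈ 1136.0 + 13.67*I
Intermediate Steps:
k = 17 (k = 3 - 1*(-14) = 3 + 14 = 17)
U(R, c) = 17/8 + R/192 (U(R, c) = -(R/(-24) - 1*17)/8 = -(R*(-1/24) - 17)/8 = -(-R/24 - 17)/8 = -(-17 - R/24)/8 = 17/8 + R/192)
K = I*sqrt(107637)/24 (K = sqrt((17/8 + (1/192)*1) - 189) = sqrt((17/8 + 1/192) - 189) = sqrt(409/192 - 189) = sqrt(-35879/192) = I*sqrt(107637)/24 ≈ 13.67*I)
K - (-16)*71 = I*sqrt(107637)/24 - (-16)*71 = I*sqrt(107637)/24 - 1*(-1136) = I*sqrt(107637)/24 + 1136 = 1136 + I*sqrt(107637)/24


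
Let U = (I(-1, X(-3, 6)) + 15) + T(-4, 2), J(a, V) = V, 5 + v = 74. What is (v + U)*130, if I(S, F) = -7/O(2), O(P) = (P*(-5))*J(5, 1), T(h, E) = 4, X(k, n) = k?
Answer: 11531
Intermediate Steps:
v = 69 (v = -5 + 74 = 69)
O(P) = -5*P (O(P) = (P*(-5))*1 = -5*P*1 = -5*P)
I(S, F) = 7/10 (I(S, F) = -7/((-5*2)) = -7/(-10) = -7*(-⅒) = 7/10)
U = 197/10 (U = (7/10 + 15) + 4 = 157/10 + 4 = 197/10 ≈ 19.700)
(v + U)*130 = (69 + 197/10)*130 = (887/10)*130 = 11531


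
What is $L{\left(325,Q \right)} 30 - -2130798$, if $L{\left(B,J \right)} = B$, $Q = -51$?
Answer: $2140548$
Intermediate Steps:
$L{\left(325,Q \right)} 30 - -2130798 = 325 \cdot 30 - -2130798 = 9750 + 2130798 = 2140548$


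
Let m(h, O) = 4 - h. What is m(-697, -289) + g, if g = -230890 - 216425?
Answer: -446614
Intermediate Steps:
g = -447315
m(-697, -289) + g = (4 - 1*(-697)) - 447315 = (4 + 697) - 447315 = 701 - 447315 = -446614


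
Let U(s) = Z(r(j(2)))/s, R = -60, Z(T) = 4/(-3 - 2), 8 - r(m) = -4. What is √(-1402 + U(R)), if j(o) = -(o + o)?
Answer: 11*I*√2607/15 ≈ 37.443*I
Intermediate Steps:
j(o) = -2*o
r(m) = 12 (r(m) = 8 - 1*(-4) = 8 + 4 = 12)
Z(T) = -⅘ (Z(T) = 4/(-5) = -⅕*4 = -⅘)
U(s) = -4/(5*s)
√(-1402 + U(R)) = √(-1402 - ⅘/(-60)) = √(-1402 - ⅘*(-1/60)) = √(-1402 + 1/75) = √(-105149/75) = 11*I*√2607/15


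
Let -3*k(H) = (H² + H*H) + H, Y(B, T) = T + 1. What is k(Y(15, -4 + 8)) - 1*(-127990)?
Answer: 383915/3 ≈ 1.2797e+5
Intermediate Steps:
Y(B, T) = 1 + T
k(H) = -2*H²/3 - H/3 (k(H) = -((H² + H*H) + H)/3 = -((H² + H²) + H)/3 = -(2*H² + H)/3 = -(H + 2*H²)/3 = -2*H²/3 - H/3)
k(Y(15, -4 + 8)) - 1*(-127990) = -(1 + (-4 + 8))*(1 + 2*(1 + (-4 + 8)))/3 - 1*(-127990) = -(1 + 4)*(1 + 2*(1 + 4))/3 + 127990 = -⅓*5*(1 + 2*5) + 127990 = -⅓*5*(1 + 10) + 127990 = -⅓*5*11 + 127990 = -55/3 + 127990 = 383915/3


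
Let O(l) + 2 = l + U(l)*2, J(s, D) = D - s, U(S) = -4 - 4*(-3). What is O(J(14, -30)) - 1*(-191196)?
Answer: 191166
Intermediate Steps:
U(S) = 8 (U(S) = -4 + 12 = 8)
O(l) = 14 + l (O(l) = -2 + (l + 8*2) = -2 + (l + 16) = -2 + (16 + l) = 14 + l)
O(J(14, -30)) - 1*(-191196) = (14 + (-30 - 1*14)) - 1*(-191196) = (14 + (-30 - 14)) + 191196 = (14 - 44) + 191196 = -30 + 191196 = 191166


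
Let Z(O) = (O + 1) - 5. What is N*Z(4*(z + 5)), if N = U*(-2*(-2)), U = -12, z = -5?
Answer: 192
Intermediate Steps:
N = -48 (N = -(-24)*(-2) = -12*4 = -48)
Z(O) = -4 + O (Z(O) = (1 + O) - 5 = -4 + O)
N*Z(4*(z + 5)) = -48*(-4 + 4*(-5 + 5)) = -48*(-4 + 4*0) = -48*(-4 + 0) = -48*(-4) = 192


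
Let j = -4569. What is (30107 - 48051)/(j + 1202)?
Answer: 17944/3367 ≈ 5.3294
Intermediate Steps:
(30107 - 48051)/(j + 1202) = (30107 - 48051)/(-4569 + 1202) = -17944/(-3367) = -17944*(-1/3367) = 17944/3367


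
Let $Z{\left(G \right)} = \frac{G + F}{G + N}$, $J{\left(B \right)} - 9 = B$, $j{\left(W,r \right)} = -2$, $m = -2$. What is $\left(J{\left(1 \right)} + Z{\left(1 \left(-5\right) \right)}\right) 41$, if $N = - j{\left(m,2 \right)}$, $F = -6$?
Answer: $\frac{1681}{3} \approx 560.33$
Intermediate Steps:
$J{\left(B \right)} = 9 + B$
$N = 2$ ($N = \left(-1\right) \left(-2\right) = 2$)
$Z{\left(G \right)} = \frac{-6 + G}{2 + G}$ ($Z{\left(G \right)} = \frac{G - 6}{G + 2} = \frac{-6 + G}{2 + G}$)
$\left(J{\left(1 \right)} + Z{\left(1 \left(-5\right) \right)}\right) 41 = \left(\left(9 + 1\right) + \frac{-6 + 1 \left(-5\right)}{2 + 1 \left(-5\right)}\right) 41 = \left(10 + \frac{-6 - 5}{2 - 5}\right) 41 = \left(10 + \frac{1}{-3} \left(-11\right)\right) 41 = \left(10 - - \frac{11}{3}\right) 41 = \left(10 + \frac{11}{3}\right) 41 = \frac{41}{3} \cdot 41 = \frac{1681}{3}$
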